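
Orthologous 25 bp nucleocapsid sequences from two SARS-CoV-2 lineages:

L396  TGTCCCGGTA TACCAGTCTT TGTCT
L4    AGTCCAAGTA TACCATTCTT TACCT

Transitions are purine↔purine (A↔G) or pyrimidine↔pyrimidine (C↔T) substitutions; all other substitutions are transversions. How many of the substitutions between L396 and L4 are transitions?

3

Mismatches occur at site 1 (T↔A, transversion), site 6 (C↔A, transversion), site 7 (G↔A, transition), site 16 (G↔T, transversion), site 22 (G↔A, transition), site 23 (T↔C, transition).
Of the 6 differences, 3 transitions and 3 transversions, so the answer is 3.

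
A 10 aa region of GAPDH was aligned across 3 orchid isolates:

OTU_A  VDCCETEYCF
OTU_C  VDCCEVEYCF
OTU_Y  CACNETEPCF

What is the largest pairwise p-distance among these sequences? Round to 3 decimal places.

0.500

Pairwise Hamming distances:
  OTU_A vs OTU_C: 1
  OTU_A vs OTU_Y: 4
  OTU_C vs OTU_Y: 5
The largest is 5 mismatches, between OTU_C and OTU_Y; p = 5/10 = 0.500.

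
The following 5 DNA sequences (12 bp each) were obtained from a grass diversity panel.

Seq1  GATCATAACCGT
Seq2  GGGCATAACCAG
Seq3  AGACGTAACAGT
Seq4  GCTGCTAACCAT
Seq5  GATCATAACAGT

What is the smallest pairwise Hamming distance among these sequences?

Pairwise Hamming distances:
  Seq1 vs Seq2: 4
  Seq1 vs Seq3: 5
  Seq1 vs Seq4: 4
  Seq1 vs Seq5: 1
  Seq2 vs Seq3: 6
  Seq2 vs Seq4: 5
  Seq2 vs Seq5: 5
  Seq3 vs Seq4: 7
  Seq3 vs Seq5: 4
  Seq4 vs Seq5: 5
The smallest is 1, between Seq1 and Seq5.

1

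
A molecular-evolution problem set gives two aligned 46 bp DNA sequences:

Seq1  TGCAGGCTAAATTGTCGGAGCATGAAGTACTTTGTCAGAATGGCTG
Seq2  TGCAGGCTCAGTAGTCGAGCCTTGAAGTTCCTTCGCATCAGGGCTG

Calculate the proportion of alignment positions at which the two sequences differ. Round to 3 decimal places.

Mismatches occur at site 9 (A→C), site 11 (A→G), site 13 (T→A), site 18 (G→A), site 19 (A→G), site 20 (G→C), site 22 (A→T), site 29 (A→T), site 31 (T→C), site 34 (G→C), site 35 (T→G), site 38 (G→T), site 39 (A→C), site 41 (T→G).
There are 14 differences over 46 sites, so p = 14/46 = 0.304.

0.304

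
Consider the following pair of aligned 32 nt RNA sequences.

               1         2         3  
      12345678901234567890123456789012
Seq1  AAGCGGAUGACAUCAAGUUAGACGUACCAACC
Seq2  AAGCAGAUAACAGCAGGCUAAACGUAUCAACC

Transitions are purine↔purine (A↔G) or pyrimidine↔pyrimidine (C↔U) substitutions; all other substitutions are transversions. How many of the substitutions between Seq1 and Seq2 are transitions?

The sequences differ at positions 5 (G/A, transition), 9 (G/A, transition), 13 (U/G, transversion), 16 (A/G, transition), 18 (U/C, transition), 21 (G/A, transition), 27 (C/U, transition).
Of the 7 differences, 6 transitions and 1 transversion, so the answer is 6.

6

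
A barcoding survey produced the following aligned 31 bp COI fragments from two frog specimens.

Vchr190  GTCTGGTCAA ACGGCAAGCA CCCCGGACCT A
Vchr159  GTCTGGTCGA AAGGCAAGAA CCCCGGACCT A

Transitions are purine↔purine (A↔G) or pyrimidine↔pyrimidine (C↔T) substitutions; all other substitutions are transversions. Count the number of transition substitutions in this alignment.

1

Differing sites — 9:A/G (Ti); 12:C/A (Tv); 19:C/A (Tv).
Of the 3 differences, 1 transition and 2 transversions, so the answer is 1.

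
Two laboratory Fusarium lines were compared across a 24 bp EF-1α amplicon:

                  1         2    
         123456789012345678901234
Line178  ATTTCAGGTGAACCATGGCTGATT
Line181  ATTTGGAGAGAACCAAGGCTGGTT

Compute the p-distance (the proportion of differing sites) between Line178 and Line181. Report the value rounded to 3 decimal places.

0.250

Differing sites — 5:C/G; 6:A/G; 7:G/A; 9:T/A; 16:T/A; 22:A/G.
There are 6 differences over 24 sites, so p = 6/24 = 0.250.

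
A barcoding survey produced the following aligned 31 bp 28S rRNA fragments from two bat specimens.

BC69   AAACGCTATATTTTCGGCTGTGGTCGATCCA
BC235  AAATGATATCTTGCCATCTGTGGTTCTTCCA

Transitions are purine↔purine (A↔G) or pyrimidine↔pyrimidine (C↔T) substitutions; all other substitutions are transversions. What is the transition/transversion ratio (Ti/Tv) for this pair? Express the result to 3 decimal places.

0.667

The sequences differ at positions 4 (C/T, transition), 6 (C/A, transversion), 10 (A/C, transversion), 13 (T/G, transversion), 14 (T/C, transition), 16 (G/A, transition), 17 (G/T, transversion), 25 (C/T, transition), 26 (G/C, transversion), 27 (A/T, transversion).
Of the 10 differences, 4 transitions and 6 transversions, so Ti/Tv = 4/6 = 0.667.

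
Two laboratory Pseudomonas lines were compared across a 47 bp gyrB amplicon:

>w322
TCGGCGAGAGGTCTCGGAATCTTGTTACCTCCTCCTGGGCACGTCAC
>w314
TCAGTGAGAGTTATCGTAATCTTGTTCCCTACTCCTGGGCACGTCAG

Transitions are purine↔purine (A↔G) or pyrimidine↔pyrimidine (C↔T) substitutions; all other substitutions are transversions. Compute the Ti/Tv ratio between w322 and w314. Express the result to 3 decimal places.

Differing sites — 3:G/A (Ti); 5:C/T (Ti); 11:G/T (Tv); 13:C/A (Tv); 17:G/T (Tv); 27:A/C (Tv); 31:C/A (Tv); 47:C/G (Tv).
Of the 8 differences, 2 transitions and 6 transversions, so Ti/Tv = 2/6 = 0.333.

0.333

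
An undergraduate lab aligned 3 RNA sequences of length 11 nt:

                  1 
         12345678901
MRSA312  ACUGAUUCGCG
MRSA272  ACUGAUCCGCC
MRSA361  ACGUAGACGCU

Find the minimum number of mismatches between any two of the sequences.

2

Pairwise Hamming distances:
  MRSA312 vs MRSA272: 2
  MRSA312 vs MRSA361: 5
  MRSA272 vs MRSA361: 5
The smallest is 2, between MRSA312 and MRSA272.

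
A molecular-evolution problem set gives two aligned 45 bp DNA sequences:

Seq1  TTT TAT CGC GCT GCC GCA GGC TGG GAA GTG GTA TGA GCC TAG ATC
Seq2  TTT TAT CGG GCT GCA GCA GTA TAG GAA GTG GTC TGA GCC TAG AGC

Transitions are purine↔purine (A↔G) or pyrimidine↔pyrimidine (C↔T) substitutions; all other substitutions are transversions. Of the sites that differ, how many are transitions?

1

The sequences differ at positions 9 (C/G, transversion), 15 (C/A, transversion), 20 (G/T, transversion), 21 (C/A, transversion), 23 (G/A, transition), 33 (A/C, transversion), 44 (T/G, transversion).
Of the 7 differences, 1 transition and 6 transversions, so the answer is 1.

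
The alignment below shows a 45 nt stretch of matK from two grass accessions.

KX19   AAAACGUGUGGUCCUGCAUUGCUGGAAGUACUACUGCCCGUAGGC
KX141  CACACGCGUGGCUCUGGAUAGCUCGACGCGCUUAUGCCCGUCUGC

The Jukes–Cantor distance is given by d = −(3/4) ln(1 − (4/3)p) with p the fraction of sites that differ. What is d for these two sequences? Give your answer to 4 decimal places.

Differing sites — 1:A/C; 3:A/C; 7:U/C; 12:U/C; 13:C/U; 17:C/G; 20:U/A; 24:G/C; 27:A/C; 29:U/C; 30:A/G; 33:A/U; 34:C/A; 42:A/C; 43:G/U.
p = 15/45 = 0.333333.
d = −0.75 · ln(1 − (4/3)·0.333333) = −0.75 · ln(0.555556) = −0.75 · (-0.587786) = 0.4408.

0.4408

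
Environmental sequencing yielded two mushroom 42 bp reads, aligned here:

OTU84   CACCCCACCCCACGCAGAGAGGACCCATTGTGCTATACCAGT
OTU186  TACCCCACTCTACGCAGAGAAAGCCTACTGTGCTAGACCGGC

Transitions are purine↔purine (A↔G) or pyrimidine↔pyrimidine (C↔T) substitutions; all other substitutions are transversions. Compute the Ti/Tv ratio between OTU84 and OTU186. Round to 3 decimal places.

The sequences differ at positions 1 (C/T, transition), 9 (C/T, transition), 11 (C/T, transition), 21 (G/A, transition), 22 (G/A, transition), 23 (A/G, transition), 26 (C/T, transition), 28 (T/C, transition), 36 (T/G, transversion), 40 (A/G, transition), 42 (T/C, transition).
Of the 11 differences, 10 transitions and 1 transversion, so Ti/Tv = 10/1 = 10.000.

10.000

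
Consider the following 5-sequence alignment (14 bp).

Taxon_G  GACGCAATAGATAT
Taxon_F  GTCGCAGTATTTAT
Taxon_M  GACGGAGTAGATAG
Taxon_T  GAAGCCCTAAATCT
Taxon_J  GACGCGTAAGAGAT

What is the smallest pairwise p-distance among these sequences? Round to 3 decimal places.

0.214

Pairwise Hamming distances:
  Taxon_G vs Taxon_F: 4
  Taxon_G vs Taxon_M: 3
  Taxon_G vs Taxon_T: 5
  Taxon_G vs Taxon_J: 4
  Taxon_F vs Taxon_M: 5
  Taxon_F vs Taxon_T: 7
  Taxon_F vs Taxon_J: 7
  Taxon_M vs Taxon_T: 7
  Taxon_M vs Taxon_J: 6
  Taxon_T vs Taxon_J: 7
The smallest is 3 mismatches, between Taxon_G and Taxon_M; p = 3/14 = 0.214.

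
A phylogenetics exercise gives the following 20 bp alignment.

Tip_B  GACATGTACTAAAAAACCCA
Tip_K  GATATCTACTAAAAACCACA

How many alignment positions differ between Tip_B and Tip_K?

4

The sequences differ at positions 3 (C/T), 6 (G/C), 16 (A/C), 18 (C/A).
That gives 4 mismatches out of 20 aligned sites, so the Hamming distance is 4.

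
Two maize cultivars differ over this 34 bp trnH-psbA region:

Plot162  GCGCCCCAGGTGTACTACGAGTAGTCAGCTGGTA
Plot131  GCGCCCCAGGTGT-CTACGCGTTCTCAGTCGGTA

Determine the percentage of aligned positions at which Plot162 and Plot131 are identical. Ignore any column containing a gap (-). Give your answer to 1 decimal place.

84.8%

Excluding the 1 gap column leaves 33 comparable sites.
The sequences differ at positions 20 (A/C), 23 (A/T), 24 (G/C), 29 (C/T), 30 (T/C).
28 of the 33 comparable sites match, so the percent identity is 28/33 × 100 = 84.8%.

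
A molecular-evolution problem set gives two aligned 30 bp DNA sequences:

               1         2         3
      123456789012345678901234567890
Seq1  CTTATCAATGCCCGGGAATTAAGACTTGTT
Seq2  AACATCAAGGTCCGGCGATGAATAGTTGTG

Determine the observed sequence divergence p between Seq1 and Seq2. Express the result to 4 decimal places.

Differing sites — 1:C/A; 2:T/A; 3:T/C; 9:T/G; 11:C/T; 16:G/C; 17:A/G; 20:T/G; 23:G/T; 25:C/G; 30:T/G.
There are 11 differences over 30 sites, so p = 11/30 = 0.3667.

0.3667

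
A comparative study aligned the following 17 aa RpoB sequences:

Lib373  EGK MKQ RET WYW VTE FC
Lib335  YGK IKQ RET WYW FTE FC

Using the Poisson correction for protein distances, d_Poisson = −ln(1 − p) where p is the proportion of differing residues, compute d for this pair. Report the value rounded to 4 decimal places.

0.1942

The sequences differ at positions 1 (E/Y), 4 (M/I), 13 (V/F).
p = 3/17 = 0.176471.
d = −ln(1 − 0.176471) = −ln(0.823529) = 0.1942.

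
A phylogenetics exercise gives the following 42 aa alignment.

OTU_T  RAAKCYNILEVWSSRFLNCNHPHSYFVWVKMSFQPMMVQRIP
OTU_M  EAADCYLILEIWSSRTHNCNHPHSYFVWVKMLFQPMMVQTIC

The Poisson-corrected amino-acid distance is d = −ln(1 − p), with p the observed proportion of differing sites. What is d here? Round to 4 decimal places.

The sequences differ at positions 1 (R/E), 4 (K/D), 7 (N/L), 11 (V/I), 16 (F/T), 17 (L/H), 32 (S/L), 40 (R/T), 42 (P/C).
p = 9/42 = 0.214286.
d = −ln(1 − 0.214286) = −ln(0.785714) = 0.2412.

0.2412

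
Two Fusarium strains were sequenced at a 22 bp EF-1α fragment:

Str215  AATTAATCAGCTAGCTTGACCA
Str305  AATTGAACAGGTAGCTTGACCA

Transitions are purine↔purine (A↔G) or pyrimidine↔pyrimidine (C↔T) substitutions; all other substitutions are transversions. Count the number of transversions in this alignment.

Differing sites — 5:A/G (Ti); 7:T/A (Tv); 11:C/G (Tv).
Of the 3 differences, 1 transition and 2 transversions, so the answer is 2.

2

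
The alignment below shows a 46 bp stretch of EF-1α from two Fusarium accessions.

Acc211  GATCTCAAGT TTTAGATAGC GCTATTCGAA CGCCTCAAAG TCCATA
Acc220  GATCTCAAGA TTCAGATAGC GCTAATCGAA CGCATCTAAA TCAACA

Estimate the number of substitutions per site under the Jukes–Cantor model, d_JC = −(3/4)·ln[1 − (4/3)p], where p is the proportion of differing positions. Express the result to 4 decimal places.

Differing sites — 10:T/A; 13:T/C; 25:T/A; 34:C/A; 37:A/T; 40:G/A; 43:C/A; 45:T/C.
p = 8/46 = 0.173913.
d = −0.75 · ln(1 − (4/3)·0.173913) = −0.75 · ln(0.768116) = −0.75 · (-0.263815) = 0.1979.

0.1979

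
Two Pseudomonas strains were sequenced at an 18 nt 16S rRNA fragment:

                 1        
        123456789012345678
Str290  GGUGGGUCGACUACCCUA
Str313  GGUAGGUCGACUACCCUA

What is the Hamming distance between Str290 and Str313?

1

Differing sites — 4:G/A.
That gives 1 mismatch out of 18 aligned sites, so the Hamming distance is 1.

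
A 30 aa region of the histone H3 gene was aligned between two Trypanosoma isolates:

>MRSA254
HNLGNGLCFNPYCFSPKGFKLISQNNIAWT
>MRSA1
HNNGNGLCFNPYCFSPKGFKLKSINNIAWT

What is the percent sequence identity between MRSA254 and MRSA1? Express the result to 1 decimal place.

90.0%

The sequences differ at positions 3 (L/N), 22 (I/K), 24 (Q/I).
27 of the 30 sites match, so the percent identity is 27/30 × 100 = 90.0%.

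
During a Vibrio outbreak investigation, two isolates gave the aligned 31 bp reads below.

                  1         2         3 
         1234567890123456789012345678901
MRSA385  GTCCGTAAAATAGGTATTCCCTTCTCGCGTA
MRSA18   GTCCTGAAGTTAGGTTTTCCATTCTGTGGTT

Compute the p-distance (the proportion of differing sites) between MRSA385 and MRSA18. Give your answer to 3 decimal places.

The sequences differ at positions 5 (G/T), 6 (T/G), 9 (A/G), 10 (A/T), 16 (A/T), 21 (C/A), 26 (C/G), 27 (G/T), 28 (C/G), 31 (A/T).
There are 10 differences over 31 sites, so p = 10/31 = 0.323.

0.323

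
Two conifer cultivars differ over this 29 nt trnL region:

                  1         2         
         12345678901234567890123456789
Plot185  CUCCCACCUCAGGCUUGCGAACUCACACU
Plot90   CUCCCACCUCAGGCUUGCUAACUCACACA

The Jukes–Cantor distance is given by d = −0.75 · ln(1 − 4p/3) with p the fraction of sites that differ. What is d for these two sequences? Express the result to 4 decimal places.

0.0723

Mismatches occur at site 19 (G→U), site 29 (U→A).
p = 2/29 = 0.068966.
d = −0.75 · ln(1 − (4/3)·0.068966) = −0.75 · ln(0.908045) = −0.75 · (-0.096461) = 0.0723.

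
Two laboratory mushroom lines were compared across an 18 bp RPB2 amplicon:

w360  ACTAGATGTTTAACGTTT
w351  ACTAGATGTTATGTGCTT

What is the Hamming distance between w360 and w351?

5

Mismatches occur at site 11 (T→A), site 12 (A→T), site 13 (A→G), site 14 (C→T), site 16 (T→C).
That gives 5 mismatches out of 18 aligned sites, so the Hamming distance is 5.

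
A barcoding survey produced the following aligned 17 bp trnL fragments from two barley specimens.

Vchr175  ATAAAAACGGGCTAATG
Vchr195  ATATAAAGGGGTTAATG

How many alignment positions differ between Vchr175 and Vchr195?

Mismatches occur at site 4 (A/T), site 8 (C/G), site 12 (C/T).
That gives 3 mismatches out of 17 aligned sites, so the Hamming distance is 3.

3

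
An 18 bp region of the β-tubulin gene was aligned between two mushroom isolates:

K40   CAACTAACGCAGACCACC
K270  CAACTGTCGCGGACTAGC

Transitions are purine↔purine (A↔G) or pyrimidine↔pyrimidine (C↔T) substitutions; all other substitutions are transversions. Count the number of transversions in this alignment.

2

Differing sites — 6:A/G (Ti); 7:A/T (Tv); 11:A/G (Ti); 15:C/T (Ti); 17:C/G (Tv).
Of the 5 differences, 3 transitions and 2 transversions, so the answer is 2.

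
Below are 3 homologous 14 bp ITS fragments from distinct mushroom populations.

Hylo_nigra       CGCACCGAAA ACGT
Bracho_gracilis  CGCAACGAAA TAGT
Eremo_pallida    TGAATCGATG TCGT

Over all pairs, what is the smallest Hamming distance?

3

Pairwise Hamming distances:
  Hylo_nigra vs Bracho_gracilis: 3
  Hylo_nigra vs Eremo_pallida: 6
  Bracho_gracilis vs Eremo_pallida: 6
The smallest is 3, between Hylo_nigra and Bracho_gracilis.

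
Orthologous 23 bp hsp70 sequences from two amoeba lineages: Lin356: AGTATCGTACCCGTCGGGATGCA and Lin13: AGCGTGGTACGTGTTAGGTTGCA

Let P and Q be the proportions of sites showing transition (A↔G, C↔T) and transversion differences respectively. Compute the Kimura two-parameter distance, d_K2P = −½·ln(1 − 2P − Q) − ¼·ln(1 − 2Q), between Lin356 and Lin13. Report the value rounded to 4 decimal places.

Mismatches occur at site 3 (T→C, transition), site 4 (A→G, transition), site 6 (C→G, transversion), site 11 (C→G, transversion), site 12 (C→T, transition), site 15 (C→T, transition), site 16 (G→A, transition), site 19 (A→T, transversion).
Of the 8 differences, 5 transitions and 3 transversions over 23 sites: P = 5/23 = 0.217391, Q = 3/23 = 0.130435.
d = −0.5·ln(0.434783) − 0.25·ln(0.739130) = −0.5·(-0.832908) − 0.25·(-0.302281) = 0.4920.

0.4920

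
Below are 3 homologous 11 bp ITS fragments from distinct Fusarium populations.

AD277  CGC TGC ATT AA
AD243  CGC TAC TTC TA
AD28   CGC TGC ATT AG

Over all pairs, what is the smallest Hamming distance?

Pairwise Hamming distances:
  AD277 vs AD243: 4
  AD277 vs AD28: 1
  AD243 vs AD28: 5
The smallest is 1, between AD277 and AD28.

1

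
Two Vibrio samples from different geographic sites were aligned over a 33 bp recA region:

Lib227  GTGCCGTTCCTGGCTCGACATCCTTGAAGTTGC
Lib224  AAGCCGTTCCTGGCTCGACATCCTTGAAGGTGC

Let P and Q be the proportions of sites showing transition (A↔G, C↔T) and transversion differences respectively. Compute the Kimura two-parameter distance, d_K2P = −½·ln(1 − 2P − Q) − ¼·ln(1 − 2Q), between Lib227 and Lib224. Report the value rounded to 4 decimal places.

0.0969

The sequences differ at positions 1 (G/A, transition), 2 (T/A, transversion), 30 (T/G, transversion).
Of the 3 differences, 1 transition and 2 transversions over 33 sites: P = 1/33 = 0.030303, Q = 2/33 = 0.060606.
d = −0.5·ln(0.878788) − 0.25·ln(0.878788) = −0.5·(-0.129212) − 0.25·(-0.129212) = 0.0969.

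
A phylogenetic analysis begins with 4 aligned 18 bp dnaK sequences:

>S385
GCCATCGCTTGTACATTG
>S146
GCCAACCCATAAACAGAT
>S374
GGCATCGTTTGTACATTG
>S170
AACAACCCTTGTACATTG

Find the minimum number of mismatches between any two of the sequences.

Pairwise Hamming distances:
  S385 vs S146: 8
  S385 vs S374: 2
  S385 vs S170: 4
  S146 vs S374: 10
  S146 vs S170: 8
  S374 vs S170: 5
The smallest is 2, between S385 and S374.

2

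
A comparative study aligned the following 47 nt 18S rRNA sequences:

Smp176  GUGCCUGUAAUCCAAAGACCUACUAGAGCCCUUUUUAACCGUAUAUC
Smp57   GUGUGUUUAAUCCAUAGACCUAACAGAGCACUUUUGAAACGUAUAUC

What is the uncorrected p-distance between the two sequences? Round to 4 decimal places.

Differing sites — 4:C/U; 5:C/G; 7:G/U; 15:A/U; 23:C/A; 24:U/C; 30:C/A; 36:U/G; 39:C/A.
There are 9 differences over 47 sites, so p = 9/47 = 0.1915.

0.1915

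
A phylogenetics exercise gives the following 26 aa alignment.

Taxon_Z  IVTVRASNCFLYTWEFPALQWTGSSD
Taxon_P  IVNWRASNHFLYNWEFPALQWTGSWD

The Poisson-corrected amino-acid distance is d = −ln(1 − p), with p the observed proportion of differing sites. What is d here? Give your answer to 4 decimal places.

0.2136

Mismatches occur at site 3 (T→N), site 4 (V→W), site 9 (C→H), site 13 (T→N), site 25 (S→W).
p = 5/26 = 0.192308.
d = −ln(1 − 0.192308) = −ln(0.807692) = 0.2136.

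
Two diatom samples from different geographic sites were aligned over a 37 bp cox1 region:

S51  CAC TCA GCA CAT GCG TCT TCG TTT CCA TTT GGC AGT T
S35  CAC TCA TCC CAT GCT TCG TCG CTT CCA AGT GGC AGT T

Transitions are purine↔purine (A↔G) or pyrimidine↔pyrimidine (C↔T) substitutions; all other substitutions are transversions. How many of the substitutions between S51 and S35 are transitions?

The sequences differ at positions 7 (G/T, transversion), 9 (A/C, transversion), 15 (G/T, transversion), 18 (T/G, transversion), 22 (T/C, transition), 28 (T/A, transversion), 29 (T/G, transversion).
Of the 7 differences, 1 transition and 6 transversions, so the answer is 1.

1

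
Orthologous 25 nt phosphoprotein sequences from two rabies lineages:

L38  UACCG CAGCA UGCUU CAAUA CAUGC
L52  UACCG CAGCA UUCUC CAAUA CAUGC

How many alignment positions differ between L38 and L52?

2

The sequences differ at positions 12 (G/U), 15 (U/C).
That gives 2 mismatches out of 25 aligned sites, so the Hamming distance is 2.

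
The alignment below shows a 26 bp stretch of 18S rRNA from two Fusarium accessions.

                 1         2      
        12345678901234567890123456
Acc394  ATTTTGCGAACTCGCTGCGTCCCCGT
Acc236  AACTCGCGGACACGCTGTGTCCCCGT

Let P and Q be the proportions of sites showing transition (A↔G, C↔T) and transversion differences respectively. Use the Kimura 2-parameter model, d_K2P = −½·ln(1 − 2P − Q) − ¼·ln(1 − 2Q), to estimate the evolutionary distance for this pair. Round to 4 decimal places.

0.2845

Differing sites — 2:T/A (Tv); 3:T/C (Ti); 5:T/C (Ti); 9:A/G (Ti); 12:T/A (Tv); 18:C/T (Ti).
Of the 6 differences, 4 transitions and 2 transversions over 26 sites: P = 4/26 = 0.153846, Q = 2/26 = 0.076923.
d = −0.5·ln(0.615385) − 0.25·ln(0.846154) = −0.5·(-0.485507) − 0.25·(-0.167054) = 0.2845.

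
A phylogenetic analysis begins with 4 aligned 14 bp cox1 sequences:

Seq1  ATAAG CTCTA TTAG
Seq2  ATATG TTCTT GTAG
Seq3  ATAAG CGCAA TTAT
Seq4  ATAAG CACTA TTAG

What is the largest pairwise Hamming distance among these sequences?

7

Pairwise Hamming distances:
  Seq1 vs Seq2: 4
  Seq1 vs Seq3: 3
  Seq1 vs Seq4: 1
  Seq2 vs Seq3: 7
  Seq2 vs Seq4: 5
  Seq3 vs Seq4: 3
The largest is 7, between Seq2 and Seq3.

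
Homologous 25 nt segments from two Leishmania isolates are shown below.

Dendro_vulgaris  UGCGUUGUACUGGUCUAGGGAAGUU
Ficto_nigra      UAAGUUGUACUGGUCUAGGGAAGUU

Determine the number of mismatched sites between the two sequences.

2

Mismatches occur at site 2 (G/A), site 3 (C/A).
That gives 2 mismatches out of 25 aligned sites, so the Hamming distance is 2.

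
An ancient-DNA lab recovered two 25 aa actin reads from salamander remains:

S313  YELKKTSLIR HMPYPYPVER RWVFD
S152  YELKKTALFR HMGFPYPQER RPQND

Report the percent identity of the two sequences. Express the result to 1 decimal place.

68.0%

The sequences differ at positions 7 (S/A), 9 (I/F), 13 (P/G), 14 (Y/F), 18 (V/Q), 22 (W/P), 23 (V/Q), 24 (F/N).
17 of the 25 sites match, so the percent identity is 17/25 × 100 = 68.0%.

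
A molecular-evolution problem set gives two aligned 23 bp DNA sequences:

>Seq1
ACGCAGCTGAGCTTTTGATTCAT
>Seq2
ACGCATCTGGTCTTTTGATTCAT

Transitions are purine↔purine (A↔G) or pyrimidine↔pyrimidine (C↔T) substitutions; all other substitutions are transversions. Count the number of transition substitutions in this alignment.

1

Differing sites — 6:G/T (Tv); 10:A/G (Ti); 11:G/T (Tv).
Of the 3 differences, 1 transition and 2 transversions, so the answer is 1.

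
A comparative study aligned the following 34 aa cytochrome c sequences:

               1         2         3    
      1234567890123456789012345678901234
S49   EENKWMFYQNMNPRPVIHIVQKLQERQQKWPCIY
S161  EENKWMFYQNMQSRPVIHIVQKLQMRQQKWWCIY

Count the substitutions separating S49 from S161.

4

Differing sites — 12:N/Q; 13:P/S; 25:E/M; 31:P/W.
That gives 4 mismatches out of 34 aligned sites, so the Hamming distance is 4.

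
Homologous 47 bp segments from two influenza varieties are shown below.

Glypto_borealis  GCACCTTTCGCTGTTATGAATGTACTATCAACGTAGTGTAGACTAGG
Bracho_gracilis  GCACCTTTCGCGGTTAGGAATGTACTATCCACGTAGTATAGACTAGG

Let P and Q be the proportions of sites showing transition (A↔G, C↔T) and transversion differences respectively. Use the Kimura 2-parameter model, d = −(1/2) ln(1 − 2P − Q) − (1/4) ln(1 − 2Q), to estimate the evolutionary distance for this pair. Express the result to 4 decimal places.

Differing sites — 12:T/G (Tv); 17:T/G (Tv); 30:A/C (Tv); 38:G/A (Ti).
Of the 4 differences, 1 transition and 3 transversions over 47 sites: P = 1/47 = 0.021277, Q = 3/47 = 0.063830.
d = −0.5·ln(0.893616) − 0.25·ln(0.872340) = −0.5·(-0.112479) − 0.25·(-0.136576) = 0.0904.

0.0904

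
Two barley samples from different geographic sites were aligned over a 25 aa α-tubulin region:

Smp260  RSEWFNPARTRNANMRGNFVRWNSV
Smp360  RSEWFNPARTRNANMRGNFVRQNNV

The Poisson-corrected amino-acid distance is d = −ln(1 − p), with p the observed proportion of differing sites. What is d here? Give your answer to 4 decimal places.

Mismatches occur at site 22 (W↔Q), site 24 (S↔N).
p = 2/25 = 0.080000.
d = −ln(1 − 0.080000) = −ln(0.920000) = 0.0834.

0.0834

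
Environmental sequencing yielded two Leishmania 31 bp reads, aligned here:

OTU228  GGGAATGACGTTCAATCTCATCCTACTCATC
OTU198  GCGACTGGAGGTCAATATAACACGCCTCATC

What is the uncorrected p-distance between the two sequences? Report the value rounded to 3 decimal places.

The sequences differ at positions 2 (G/C), 5 (A/C), 8 (A/G), 9 (C/A), 11 (T/G), 17 (C/A), 19 (C/A), 21 (T/C), 22 (C/A), 24 (T/G), 25 (A/C).
There are 11 differences over 31 sites, so p = 11/31 = 0.355.

0.355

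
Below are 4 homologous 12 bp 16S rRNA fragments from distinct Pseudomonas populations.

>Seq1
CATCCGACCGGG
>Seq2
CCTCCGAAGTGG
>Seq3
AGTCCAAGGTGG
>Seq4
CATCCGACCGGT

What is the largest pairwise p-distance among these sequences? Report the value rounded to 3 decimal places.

Pairwise Hamming distances:
  Seq1 vs Seq2: 4
  Seq1 vs Seq3: 6
  Seq1 vs Seq4: 1
  Seq2 vs Seq3: 4
  Seq2 vs Seq4: 5
  Seq3 vs Seq4: 7
The largest is 7 mismatches, between Seq3 and Seq4; p = 7/12 = 0.583.

0.583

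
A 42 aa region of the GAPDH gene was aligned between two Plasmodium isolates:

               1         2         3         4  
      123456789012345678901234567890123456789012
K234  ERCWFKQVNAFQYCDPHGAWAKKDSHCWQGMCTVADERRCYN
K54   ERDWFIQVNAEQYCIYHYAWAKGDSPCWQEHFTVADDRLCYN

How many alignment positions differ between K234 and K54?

13

The sequences differ at positions 3 (C/D), 6 (K/I), 11 (F/E), 15 (D/I), 16 (P/Y), 18 (G/Y), 23 (K/G), 26 (H/P), 30 (G/E), 31 (M/H), 32 (C/F), 37 (E/D), 39 (R/L).
That gives 13 mismatches out of 42 aligned sites, so the Hamming distance is 13.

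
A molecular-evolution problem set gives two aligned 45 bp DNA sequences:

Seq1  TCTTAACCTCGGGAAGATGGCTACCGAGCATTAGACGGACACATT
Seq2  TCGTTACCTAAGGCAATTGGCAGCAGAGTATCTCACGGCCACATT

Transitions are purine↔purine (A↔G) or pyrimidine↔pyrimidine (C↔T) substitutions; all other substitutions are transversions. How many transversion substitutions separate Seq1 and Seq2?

The sequences differ at positions 3 (T/G, transversion), 5 (A/T, transversion), 10 (C/A, transversion), 11 (G/A, transition), 14 (A/C, transversion), 16 (G/A, transition), 17 (A/T, transversion), 22 (T/A, transversion), 23 (A/G, transition), 25 (C/A, transversion), 29 (C/T, transition), 32 (T/C, transition), 33 (A/T, transversion), 34 (G/C, transversion), 39 (A/C, transversion).
Of the 15 differences, 5 transitions and 10 transversions, so the answer is 10.

10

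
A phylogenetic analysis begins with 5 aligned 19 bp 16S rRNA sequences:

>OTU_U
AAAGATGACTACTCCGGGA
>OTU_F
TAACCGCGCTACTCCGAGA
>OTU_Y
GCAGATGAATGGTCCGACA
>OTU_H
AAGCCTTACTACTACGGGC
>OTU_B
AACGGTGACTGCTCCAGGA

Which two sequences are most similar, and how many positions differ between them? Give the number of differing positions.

4

Pairwise Hamming distances:
  OTU_U vs OTU_F: 7
  OTU_U vs OTU_Y: 7
  OTU_U vs OTU_H: 6
  OTU_U vs OTU_B: 4
  OTU_F vs OTU_Y: 11
  OTU_F vs OTU_H: 8
  OTU_F vs OTU_B: 10
  OTU_Y vs OTU_H: 13
  OTU_Y vs OTU_B: 9
  OTU_H vs OTU_B: 8
The smallest is 4, between OTU_U and OTU_B.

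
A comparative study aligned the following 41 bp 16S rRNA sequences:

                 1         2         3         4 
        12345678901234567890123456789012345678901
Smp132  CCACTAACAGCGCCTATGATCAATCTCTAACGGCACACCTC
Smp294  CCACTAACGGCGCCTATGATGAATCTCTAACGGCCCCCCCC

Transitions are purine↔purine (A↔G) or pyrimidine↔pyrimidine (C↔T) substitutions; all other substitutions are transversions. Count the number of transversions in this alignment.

3

Differing sites — 9:A/G (Ti); 21:C/G (Tv); 35:A/C (Tv); 37:A/C (Tv); 40:T/C (Ti).
Of the 5 differences, 2 transitions and 3 transversions, so the answer is 3.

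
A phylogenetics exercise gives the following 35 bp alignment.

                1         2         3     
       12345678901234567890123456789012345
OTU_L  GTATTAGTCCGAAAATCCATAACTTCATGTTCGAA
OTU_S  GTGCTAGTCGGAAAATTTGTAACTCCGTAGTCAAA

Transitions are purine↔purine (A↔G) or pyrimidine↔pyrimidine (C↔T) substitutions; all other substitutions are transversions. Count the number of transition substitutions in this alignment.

Mismatches occur at site 3 (A↔G, transition), site 4 (T↔C, transition), site 10 (C↔G, transversion), site 17 (C↔T, transition), site 18 (C↔T, transition), site 19 (A↔G, transition), site 25 (T↔C, transition), site 27 (A↔G, transition), site 29 (G↔A, transition), site 30 (T↔G, transversion), site 33 (G↔A, transition).
Of the 11 differences, 9 transitions and 2 transversions, so the answer is 9.

9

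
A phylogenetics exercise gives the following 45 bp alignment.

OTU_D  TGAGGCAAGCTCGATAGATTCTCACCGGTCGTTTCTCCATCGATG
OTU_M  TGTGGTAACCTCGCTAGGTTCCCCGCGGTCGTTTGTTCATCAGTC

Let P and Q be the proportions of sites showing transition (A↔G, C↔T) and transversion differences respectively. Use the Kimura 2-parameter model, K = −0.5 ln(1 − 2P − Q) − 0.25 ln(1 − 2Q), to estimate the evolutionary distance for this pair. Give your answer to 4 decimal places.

The sequences differ at positions 3 (A/T, transversion), 6 (C/T, transition), 9 (G/C, transversion), 14 (A/C, transversion), 18 (A/G, transition), 22 (T/C, transition), 24 (A/C, transversion), 25 (C/G, transversion), 35 (C/G, transversion), 37 (C/T, transition), 42 (G/A, transition), 43 (A/G, transition), 45 (G/C, transversion).
Of the 13 differences, 6 transitions and 7 transversions over 45 sites: P = 6/45 = 0.133333, Q = 7/45 = 0.155556.
d = −0.5·ln(0.577778) − 0.25·ln(0.688888) = −0.5·(-0.548566) − 0.25·(-0.372677) = 0.3675.

0.3675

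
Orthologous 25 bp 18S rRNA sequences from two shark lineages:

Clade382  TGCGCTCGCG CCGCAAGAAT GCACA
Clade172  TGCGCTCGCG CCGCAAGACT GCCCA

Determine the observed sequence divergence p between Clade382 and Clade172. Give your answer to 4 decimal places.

0.0800

The sequences differ at positions 19 (A/C), 23 (A/C).
There are 2 differences over 25 sites, so p = 2/25 = 0.0800.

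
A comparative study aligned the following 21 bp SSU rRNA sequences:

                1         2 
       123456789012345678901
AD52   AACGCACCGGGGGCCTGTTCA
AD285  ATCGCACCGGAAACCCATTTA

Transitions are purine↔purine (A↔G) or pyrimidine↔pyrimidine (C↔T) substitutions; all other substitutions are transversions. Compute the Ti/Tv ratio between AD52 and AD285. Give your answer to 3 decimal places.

Mismatches occur at site 2 (A↔T, transversion), site 11 (G↔A, transition), site 12 (G↔A, transition), site 13 (G↔A, transition), site 16 (T↔C, transition), site 17 (G↔A, transition), site 20 (C↔T, transition).
Of the 7 differences, 6 transitions and 1 transversion, so Ti/Tv = 6/1 = 6.000.

6.000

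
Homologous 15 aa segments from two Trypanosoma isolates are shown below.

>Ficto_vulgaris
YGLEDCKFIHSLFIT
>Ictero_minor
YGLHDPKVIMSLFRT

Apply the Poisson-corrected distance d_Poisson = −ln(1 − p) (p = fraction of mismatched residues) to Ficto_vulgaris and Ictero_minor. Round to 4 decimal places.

The sequences differ at positions 4 (E/H), 6 (C/P), 8 (F/V), 10 (H/M), 14 (I/R).
p = 5/15 = 0.333333.
d = −ln(1 − 0.333333) = −ln(0.666667) = 0.4055.

0.4055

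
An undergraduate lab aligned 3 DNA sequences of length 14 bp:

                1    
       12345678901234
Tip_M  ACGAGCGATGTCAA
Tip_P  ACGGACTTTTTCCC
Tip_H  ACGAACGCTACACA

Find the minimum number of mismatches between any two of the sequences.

Pairwise Hamming distances:
  Tip_M vs Tip_P: 7
  Tip_M vs Tip_H: 6
  Tip_P vs Tip_H: 7
The smallest is 6, between Tip_M and Tip_H.

6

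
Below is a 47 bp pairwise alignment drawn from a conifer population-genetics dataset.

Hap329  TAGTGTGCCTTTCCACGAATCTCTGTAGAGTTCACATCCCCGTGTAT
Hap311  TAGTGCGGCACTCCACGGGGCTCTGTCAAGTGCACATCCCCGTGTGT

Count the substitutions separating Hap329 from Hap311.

Mismatches occur at site 6 (T/C), site 8 (C/G), site 10 (T/A), site 11 (T/C), site 18 (A/G), site 19 (A/G), site 20 (T/G), site 27 (A/C), site 28 (G/A), site 32 (T/G), site 46 (A/G).
That gives 11 mismatches out of 47 aligned sites, so the Hamming distance is 11.

11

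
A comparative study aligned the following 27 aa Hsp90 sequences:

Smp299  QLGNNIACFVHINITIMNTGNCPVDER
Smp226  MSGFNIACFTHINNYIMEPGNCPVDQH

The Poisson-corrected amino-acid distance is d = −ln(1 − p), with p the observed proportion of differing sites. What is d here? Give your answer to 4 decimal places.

0.4626

Mismatches occur at site 1 (Q/M), site 2 (L/S), site 4 (N/F), site 10 (V/T), site 14 (I/N), site 15 (T/Y), site 18 (N/E), site 19 (T/P), site 26 (E/Q), site 27 (R/H).
p = 10/27 = 0.370370.
d = −ln(1 − 0.370370) = −ln(0.629630) = 0.4626.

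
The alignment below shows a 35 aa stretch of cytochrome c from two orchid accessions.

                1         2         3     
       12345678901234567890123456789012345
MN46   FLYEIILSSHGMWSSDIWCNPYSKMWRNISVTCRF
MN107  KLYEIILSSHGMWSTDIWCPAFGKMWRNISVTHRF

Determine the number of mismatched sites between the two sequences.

The sequences differ at positions 1 (F/K), 15 (S/T), 20 (N/P), 21 (P/A), 22 (Y/F), 23 (S/G), 33 (C/H).
That gives 7 mismatches out of 35 aligned sites, so the Hamming distance is 7.

7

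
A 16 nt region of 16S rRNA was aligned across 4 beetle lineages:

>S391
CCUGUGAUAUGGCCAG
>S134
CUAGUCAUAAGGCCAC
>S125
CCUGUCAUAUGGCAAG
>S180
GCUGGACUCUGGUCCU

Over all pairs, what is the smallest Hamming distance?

2

Pairwise Hamming distances:
  S391 vs S134: 5
  S391 vs S125: 2
  S391 vs S180: 8
  S134 vs S125: 5
  S134 vs S180: 11
  S125 vs S180: 9
The smallest is 2, between S391 and S125.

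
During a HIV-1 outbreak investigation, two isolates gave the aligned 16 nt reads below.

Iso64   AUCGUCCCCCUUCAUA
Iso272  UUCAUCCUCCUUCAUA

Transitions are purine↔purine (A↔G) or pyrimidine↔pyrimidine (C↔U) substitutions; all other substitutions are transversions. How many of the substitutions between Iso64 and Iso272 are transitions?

2

Differing sites — 1:A/U (Tv); 4:G/A (Ti); 8:C/U (Ti).
Of the 3 differences, 2 transitions and 1 transversion, so the answer is 2.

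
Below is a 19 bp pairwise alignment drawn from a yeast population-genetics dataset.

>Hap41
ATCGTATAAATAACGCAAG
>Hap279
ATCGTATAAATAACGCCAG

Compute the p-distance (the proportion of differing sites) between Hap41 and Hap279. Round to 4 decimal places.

0.0526

A single mismatch occurs at site 17 (A/C).
There are 1 differences over 19 sites, so p = 1/19 = 0.0526.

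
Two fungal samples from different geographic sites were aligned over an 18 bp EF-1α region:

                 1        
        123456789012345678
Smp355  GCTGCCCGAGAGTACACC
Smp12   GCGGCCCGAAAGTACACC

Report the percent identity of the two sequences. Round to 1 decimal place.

88.9%

Mismatches occur at site 3 (T↔G), site 10 (G↔A).
16 of the 18 sites match, so the percent identity is 16/18 × 100 = 88.9%.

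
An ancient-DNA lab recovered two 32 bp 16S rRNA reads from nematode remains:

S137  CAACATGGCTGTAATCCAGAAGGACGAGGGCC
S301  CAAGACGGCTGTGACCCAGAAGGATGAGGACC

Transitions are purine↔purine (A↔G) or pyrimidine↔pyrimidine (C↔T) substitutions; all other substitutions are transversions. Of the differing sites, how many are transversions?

1

Mismatches occur at site 4 (C/G, transversion), site 6 (T/C, transition), site 13 (A/G, transition), site 15 (T/C, transition), site 25 (C/T, transition), site 30 (G/A, transition).
Of the 6 differences, 5 transitions and 1 transversion, so the answer is 1.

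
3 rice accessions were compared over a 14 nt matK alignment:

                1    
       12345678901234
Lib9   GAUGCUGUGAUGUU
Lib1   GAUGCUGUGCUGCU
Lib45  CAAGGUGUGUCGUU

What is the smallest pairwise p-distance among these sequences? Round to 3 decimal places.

0.143

Pairwise Hamming distances:
  Lib9 vs Lib1: 2
  Lib9 vs Lib45: 5
  Lib1 vs Lib45: 6
The smallest is 2 mismatches, between Lib9 and Lib1; p = 2/14 = 0.143.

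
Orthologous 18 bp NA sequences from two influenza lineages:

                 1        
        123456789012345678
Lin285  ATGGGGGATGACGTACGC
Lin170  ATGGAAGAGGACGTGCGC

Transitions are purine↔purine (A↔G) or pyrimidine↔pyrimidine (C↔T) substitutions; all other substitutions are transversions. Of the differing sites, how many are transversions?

Differing sites — 5:G/A (Ti); 6:G/A (Ti); 9:T/G (Tv); 15:A/G (Ti).
Of the 4 differences, 3 transitions and 1 transversion, so the answer is 1.

1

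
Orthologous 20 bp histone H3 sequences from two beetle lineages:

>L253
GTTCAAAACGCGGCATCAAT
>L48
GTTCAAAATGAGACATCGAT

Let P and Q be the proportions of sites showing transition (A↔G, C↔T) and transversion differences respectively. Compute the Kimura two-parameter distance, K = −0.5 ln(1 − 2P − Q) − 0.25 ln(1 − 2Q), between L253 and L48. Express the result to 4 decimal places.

0.2417

Differing sites — 9:C/T (Ti); 11:C/A (Tv); 13:G/A (Ti); 18:A/G (Ti).
Of the 4 differences, 3 transitions and 1 transversion over 20 sites: P = 3/20 = 0.150000, Q = 1/20 = 0.050000.
d = −0.5·ln(0.650000) − 0.25·ln(0.900000) = −0.5·(-0.430783) − 0.25·(-0.105361) = 0.2417.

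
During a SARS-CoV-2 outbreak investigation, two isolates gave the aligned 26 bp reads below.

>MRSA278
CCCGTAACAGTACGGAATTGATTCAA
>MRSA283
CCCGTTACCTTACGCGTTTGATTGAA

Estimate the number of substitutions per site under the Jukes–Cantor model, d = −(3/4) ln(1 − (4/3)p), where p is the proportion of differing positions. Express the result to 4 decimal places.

The sequences differ at positions 6 (A/T), 9 (A/C), 10 (G/T), 15 (G/C), 16 (A/G), 17 (A/T), 24 (C/G).
p = 7/26 = 0.269231.
d = −0.75 · ln(1 − (4/3)·0.269231) = −0.75 · ln(0.641025) = −0.75 · (-0.444687) = 0.3335.

0.3335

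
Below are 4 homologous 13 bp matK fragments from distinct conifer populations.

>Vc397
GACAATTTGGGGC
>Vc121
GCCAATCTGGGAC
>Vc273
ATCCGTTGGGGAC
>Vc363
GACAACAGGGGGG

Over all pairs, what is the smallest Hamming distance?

Pairwise Hamming distances:
  Vc397 vs Vc121: 3
  Vc397 vs Vc273: 6
  Vc397 vs Vc363: 4
  Vc121 vs Vc273: 6
  Vc121 vs Vc363: 6
  Vc273 vs Vc363: 8
The smallest is 3, between Vc397 and Vc121.

3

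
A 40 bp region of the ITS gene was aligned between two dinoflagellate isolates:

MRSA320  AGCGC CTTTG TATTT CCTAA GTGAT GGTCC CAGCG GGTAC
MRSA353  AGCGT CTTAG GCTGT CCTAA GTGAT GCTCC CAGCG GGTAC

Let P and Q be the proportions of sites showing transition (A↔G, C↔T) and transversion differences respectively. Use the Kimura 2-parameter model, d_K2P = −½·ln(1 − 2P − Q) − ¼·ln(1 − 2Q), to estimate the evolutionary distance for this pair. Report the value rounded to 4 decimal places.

0.1681

Mismatches occur at site 5 (C/T, transition), site 9 (T/A, transversion), site 11 (T/G, transversion), site 12 (A/C, transversion), site 14 (T/G, transversion), site 27 (G/C, transversion).
Of the 6 differences, 1 transition and 5 transversions over 40 sites: P = 1/40 = 0.025000, Q = 5/40 = 0.125000.
d = −0.5·ln(0.825000) − 0.25·ln(0.750000) = −0.5·(-0.192372) − 0.25·(-0.287682) = 0.1681.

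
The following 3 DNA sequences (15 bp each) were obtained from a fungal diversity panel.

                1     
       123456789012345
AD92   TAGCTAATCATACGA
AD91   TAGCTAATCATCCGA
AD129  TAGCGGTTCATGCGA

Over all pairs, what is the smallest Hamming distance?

1

Pairwise Hamming distances:
  AD92 vs AD91: 1
  AD92 vs AD129: 4
  AD91 vs AD129: 4
The smallest is 1, between AD92 and AD91.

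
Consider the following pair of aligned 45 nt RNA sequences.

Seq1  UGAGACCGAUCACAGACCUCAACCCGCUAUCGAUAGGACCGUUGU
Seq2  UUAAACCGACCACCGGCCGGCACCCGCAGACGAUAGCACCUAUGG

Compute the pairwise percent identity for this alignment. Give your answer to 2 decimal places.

Differing sites — 2:G/U; 4:G/A; 10:U/C; 14:A/C; 16:A/G; 19:U/G; 20:C/G; 21:A/C; 28:U/A; 29:A/G; 30:U/A; 37:G/C; 41:G/U; 42:U/A; 45:U/G.
30 of the 45 sites match, so the percent identity is 30/45 × 100 = 66.67%.

66.67%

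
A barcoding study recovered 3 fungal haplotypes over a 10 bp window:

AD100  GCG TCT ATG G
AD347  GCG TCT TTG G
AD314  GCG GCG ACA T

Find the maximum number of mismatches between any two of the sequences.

Pairwise Hamming distances:
  AD100 vs AD347: 1
  AD100 vs AD314: 5
  AD347 vs AD314: 6
The largest is 6, between AD347 and AD314.

6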